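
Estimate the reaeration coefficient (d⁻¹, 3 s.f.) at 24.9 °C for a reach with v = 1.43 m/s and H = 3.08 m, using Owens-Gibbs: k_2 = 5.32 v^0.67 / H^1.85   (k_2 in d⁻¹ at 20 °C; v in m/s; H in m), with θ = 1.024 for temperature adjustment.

k_2(20) = 5.32 × 1.43^0.67 / 3.08^1.85 = 5.32 × 1.271 / 8.013 = 0.8437 d⁻¹.
k_2(24.9) = 0.8437 × 1.024^(24.9−20) = 0.8437 × 1.123 = 0.9476 d⁻¹.

k_2 ≈ 0.948 d⁻¹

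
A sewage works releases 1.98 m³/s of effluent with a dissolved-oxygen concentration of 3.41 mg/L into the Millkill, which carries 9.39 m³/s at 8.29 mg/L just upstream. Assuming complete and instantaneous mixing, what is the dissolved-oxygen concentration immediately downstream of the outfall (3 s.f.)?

Flow-weighted mixing: C = (Q_r C_r + Q_w C_w)/(Q_r + Q_w)
= (9.39×8.29 + 1.98×3.41)/(9.39 + 1.98) = 84.59/11.37 = 7.440 mg/L.

7.44 mg/L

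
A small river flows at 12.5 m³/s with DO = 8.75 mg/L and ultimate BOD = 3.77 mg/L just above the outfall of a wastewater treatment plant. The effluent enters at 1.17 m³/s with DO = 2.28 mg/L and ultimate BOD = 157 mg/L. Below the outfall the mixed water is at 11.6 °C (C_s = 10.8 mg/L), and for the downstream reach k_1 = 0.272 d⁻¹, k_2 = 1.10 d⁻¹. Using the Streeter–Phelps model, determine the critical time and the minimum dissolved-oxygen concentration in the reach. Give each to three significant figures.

Mixed DO = (12.5×8.75 + 1.17×2.28)/(12.5+1.17) = 112.0/13.67 = 8.196 mg/L.
Mixed L₀ = (12.5×3.77 + 1.17×157)/(13.67) = 230.8/13.67 = 16.88 mg/L.
Initial deficit D₀ = C_s − DO₀ = 10.8 − 8.196 = 2.604 mg/L.
t_c = (1/0.8280) ln[(1.10/0.272)(1 − 2.604×0.8280/(0.272×16.88))] = 1.208 × ln(2.146) = 0.9221 d.
D_c = (0.272/1.10) × 16.88 × e^(−0.272×0.9221) = 0.2473 × 16.88 × 0.7782 = 3.249 mg/L.
Minimum DO = 10.8 − 3.249 = 7.551 mg/L.

t_c ≈ 0.922 d; minimum DO ≈ 7.55 mg/L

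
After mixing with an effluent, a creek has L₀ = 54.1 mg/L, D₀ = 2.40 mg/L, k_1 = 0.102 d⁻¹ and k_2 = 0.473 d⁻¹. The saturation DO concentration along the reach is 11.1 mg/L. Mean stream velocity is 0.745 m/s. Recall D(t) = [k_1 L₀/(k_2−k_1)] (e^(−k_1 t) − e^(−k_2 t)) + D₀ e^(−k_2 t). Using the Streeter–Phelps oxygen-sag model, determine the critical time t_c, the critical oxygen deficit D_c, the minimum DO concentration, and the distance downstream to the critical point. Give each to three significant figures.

t_c ≈ 3.66 d; D_c ≈ 8.03 mg/L; min DO ≈ 3.07 mg/L; x_c ≈ 236 km

At the critical point dD/dt = 0, so k_1 L₀ e^(−k_1 t) = k_2 D. Substituting D(t) from the Streeter–Phelps equation and solving for t gives
t_c = ln[(k_2/k_1)(1 − D₀(k_2−k_1)/(k_1 L₀))] / (k_2−k_1).
Here k_2−k_1 = 0.3710 d⁻¹ and 1 − D₀(k_2−k_1)/(k_1 L₀) = 1 − 2.40×0.3710/(0.102×54.1) = 0.8386, so
t_c = ln(4.637 × 0.8386) / 0.3710 = 1.358 / 0.3710 = 3.661 d.
L(t_c) = L₀ e^(−k_1 t_c) = 54.1 × 0.6884 = 37.24 mg/L, and at the critical point k_2 D_c = k_1 L, so D_c = (0.102/0.473) × 37.24 = 8.031 mg/L.
Minimum DO = C_s − D_c = 11.1 − 8.031 = 3.069 mg/L.
x_c = v t_c = 0.745 m/s × 3.661 d × 86400 s/d = 235600 m ≈ 236 km.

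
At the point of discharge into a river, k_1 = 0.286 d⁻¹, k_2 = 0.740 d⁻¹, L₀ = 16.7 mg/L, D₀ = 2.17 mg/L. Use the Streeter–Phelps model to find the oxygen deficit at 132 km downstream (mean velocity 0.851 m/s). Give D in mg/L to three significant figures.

D ≈ 4.08 mg/L

Travel time t = x/v = 132 km / (0.851 m/s) = 132000 m / 0.851 m/s = 155100 s = 1.795 d.
k_1 L₀/(k_2−k_1) = 0.286×16.7/(0.740−0.286) = 4.776/0.4540 = 10.52 mg/L.
e^(−k_1 t) = e^(−0.286×1.795) = 0.5984; e^(−k_2 t) = e^(−0.740×1.795) = 0.2649.
D = 10.52 × (0.5984 − 0.2649) + 2.17 × 0.2649 = 3.509 + 0.5748 = 4.084 mg/L.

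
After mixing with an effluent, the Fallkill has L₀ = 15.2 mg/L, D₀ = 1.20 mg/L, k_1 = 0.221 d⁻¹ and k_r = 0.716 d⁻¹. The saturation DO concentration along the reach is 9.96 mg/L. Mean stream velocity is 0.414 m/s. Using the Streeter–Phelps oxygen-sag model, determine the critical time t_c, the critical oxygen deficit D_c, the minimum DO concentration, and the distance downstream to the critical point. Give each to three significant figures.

t_c ≈ 1.98 d; D_c ≈ 3.03 mg/L; min DO ≈ 6.93 mg/L; x_c ≈ 70.9 km

t_c = [1/(k_r−k_1)] ln[(k_r/k_1)(1 − D₀(k_r−k_1)/(k_1 L₀))]
= [1/(0.716−0.221)] ln[(0.716/0.221)(1 − 1.20×0.4950/(0.221×15.2))]
= (1/0.4950) ln[3.240 × 0.8232] = 2.020 × ln(2.667) = 2.020 × 0.9809 = 1.982 d.
D_c = (k_1/k_r) L₀ e^(−k_1 t_c) = (0.221/0.716) × 15.2 × e^(−0.221×1.982) = 0.3087 × 15.2 × 0.6454 = 3.028 mg/L.
Minimum DO = C_s − D_c = 9.96 − 3.028 = 6.932 mg/L.
x_c = v t_c = 0.414 m/s × 1.982 d × 86400 s/d = 70880 m ≈ 70.9 km.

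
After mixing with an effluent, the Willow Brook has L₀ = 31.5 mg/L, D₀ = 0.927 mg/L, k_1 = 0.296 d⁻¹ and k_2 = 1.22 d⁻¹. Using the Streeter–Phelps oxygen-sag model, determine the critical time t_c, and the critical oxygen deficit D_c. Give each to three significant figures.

t_c ≈ 1.43 d; D_c ≈ 5.01 mg/L

t_c = [1/(k_2−k_1)] ln[(k_2/k_1)(1 − D₀(k_2−k_1)/(k_1 L₀))]
= [1/(1.22−0.296)] ln[(1.22/0.296)(1 − 0.927×0.9240/(0.296×31.5))]
= (1/0.9240) ln[4.122 × 0.9081] = 1.082 × ln(3.743) = 1.082 × 1.320 = 1.428 d.
L(t_c) = L₀ e^(−k_1 t_c) = 31.5 × 0.6552 = 20.64 mg/L, and at the critical point k_2 D_c = k_1 L, so D_c = (0.296/1.22) × 20.64 = 5.007 mg/L.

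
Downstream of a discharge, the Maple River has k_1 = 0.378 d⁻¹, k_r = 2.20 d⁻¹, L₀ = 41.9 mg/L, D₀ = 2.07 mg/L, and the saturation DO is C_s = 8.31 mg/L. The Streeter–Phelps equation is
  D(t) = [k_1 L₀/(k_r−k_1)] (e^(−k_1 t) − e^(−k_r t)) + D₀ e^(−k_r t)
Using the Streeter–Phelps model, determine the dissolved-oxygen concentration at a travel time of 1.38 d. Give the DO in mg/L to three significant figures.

k_1 L₀/(k_r−k_1) = 0.378×41.9/(2.20−0.378) = 15.84/1.822 = 8.693 mg/L.
e^(−k_1 t) = e^(−0.378×1.380) = 0.5935; e^(−k_r t) = e^(−2.20×1.380) = 0.04803.
D = 8.693 × (0.5935 − 0.04803) + 2.07 × 0.04803 = 4.742 + 0.09942 = 4.841 mg/L.
DO = C_s − D = 8.31 − 4.841 = 3.469 mg/L.

DO ≈ 3.47 mg/L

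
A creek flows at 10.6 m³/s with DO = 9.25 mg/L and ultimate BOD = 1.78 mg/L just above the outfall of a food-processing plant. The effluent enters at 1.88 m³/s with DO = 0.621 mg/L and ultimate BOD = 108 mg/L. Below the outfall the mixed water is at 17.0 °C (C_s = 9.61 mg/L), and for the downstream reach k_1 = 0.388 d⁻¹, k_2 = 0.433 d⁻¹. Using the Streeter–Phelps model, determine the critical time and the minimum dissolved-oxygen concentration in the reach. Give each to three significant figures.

Mixed DO = (10.6×9.25 + 1.88×0.621)/(10.6+1.88) = 99.22/12.48 = 7.950 mg/L.
Mixed L₀ = (10.6×1.78 + 1.88×108)/(12.48) = 221.9/12.48 = 17.78 mg/L.
Initial deficit D₀ = C_s − DO₀ = 9.61 − 7.950 = 1.660 mg/L.
t_c = (1/0.04500) ln[(0.433/0.388)(1 − 1.660×0.04500/(0.388×17.78))] = 22.22 × ln(1.104) = 2.197 d.
D_c = (0.388/0.433) × 17.78 × e^(−0.388×2.197) = 0.8961 × 17.78 × 0.4264 = 6.795 mg/L.
Minimum DO = 9.61 − 6.795 = 2.815 mg/L.

t_c ≈ 2.20 d; minimum DO ≈ 2.82 mg/L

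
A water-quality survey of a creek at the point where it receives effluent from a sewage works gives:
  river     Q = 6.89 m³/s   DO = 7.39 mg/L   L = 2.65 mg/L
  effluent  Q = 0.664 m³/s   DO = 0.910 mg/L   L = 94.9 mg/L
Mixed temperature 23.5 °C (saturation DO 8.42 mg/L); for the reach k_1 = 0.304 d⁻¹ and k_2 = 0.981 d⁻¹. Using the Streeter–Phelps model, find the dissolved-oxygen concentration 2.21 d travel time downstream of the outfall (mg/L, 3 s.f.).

Mixed DO = (6.89×7.39 + 0.664×0.910)/(6.89+0.664) = 51.52/7.554 = 6.820 mg/L.
Mixed L₀ = (6.89×2.65 + 0.664×94.9)/(7.554) = 81.27/7.554 = 10.76 mg/L.
Initial deficit D₀ = C_s − DO₀ = 8.42 − 6.820 = 1.600 mg/L.
D(2.21) = [0.304×10.76/(0.981−0.304)](e^(−0.304×2.21) − e^(−0.981×2.21)) + 1.600 e^(−0.981×2.21)
= 4.831 × (0.5108 − 0.1144) + 1.600 × 0.1144 = 2.098 mg/L.
DO = 8.42 − 2.098 = 6.322 mg/L.

DO ≈ 6.32 mg/L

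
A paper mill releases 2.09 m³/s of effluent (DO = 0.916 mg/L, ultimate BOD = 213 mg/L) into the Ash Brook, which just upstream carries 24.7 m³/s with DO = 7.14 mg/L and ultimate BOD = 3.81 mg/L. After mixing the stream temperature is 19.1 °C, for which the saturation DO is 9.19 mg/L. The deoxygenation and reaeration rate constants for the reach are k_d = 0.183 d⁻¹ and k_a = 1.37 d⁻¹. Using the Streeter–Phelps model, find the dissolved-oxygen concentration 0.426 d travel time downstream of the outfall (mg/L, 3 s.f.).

Mixed DO = (24.7×7.14 + 2.09×0.916)/(24.7+2.09) = 178.3/26.79 = 6.654 mg/L.
Mixed L₀ = (24.7×3.81 + 2.09×213)/(26.79) = 539.3/26.79 = 20.13 mg/L.
Initial deficit D₀ = C_s − DO₀ = 9.19 − 6.654 = 2.536 mg/L.
D(0.426) = [0.183×20.13/(1.37−0.183)](e^(−0.183×0.426) − e^(−1.37×0.426)) + 2.536 e^(−1.37×0.426)
= 3.103 × (0.9250 − 0.5579) + 2.536 × 0.5579 = 2.554 mg/L.
DO = 9.19 − 2.554 = 6.636 mg/L.

DO ≈ 6.64 mg/L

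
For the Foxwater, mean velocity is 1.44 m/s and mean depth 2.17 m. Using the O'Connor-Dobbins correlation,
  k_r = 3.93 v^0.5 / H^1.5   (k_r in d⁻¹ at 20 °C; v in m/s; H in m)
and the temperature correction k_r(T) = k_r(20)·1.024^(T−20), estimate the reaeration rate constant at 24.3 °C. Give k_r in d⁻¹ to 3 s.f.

k_r(20) = 3.93 × 1.44^0.5 / 2.17^1.5 = 3.93 × 1.200 / 3.197 = 1.475 d⁻¹.
k_r(24.3) = 1.475 × 1.024^(24.3−20) = 1.475 × 1.107 = 1.634 d⁻¹.

k_r ≈ 1.63 d⁻¹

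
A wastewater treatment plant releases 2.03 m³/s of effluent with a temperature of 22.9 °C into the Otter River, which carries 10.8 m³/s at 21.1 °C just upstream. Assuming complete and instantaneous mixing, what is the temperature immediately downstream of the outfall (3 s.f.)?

21.4 °C

Flow-weighted mixing: C = (Q_r C_r + Q_w C_w)/(Q_r + Q_w)
= (10.8×21.1 + 2.03×22.9)/(10.8 + 2.03) = 274.4/12.83 = 21.38 °C.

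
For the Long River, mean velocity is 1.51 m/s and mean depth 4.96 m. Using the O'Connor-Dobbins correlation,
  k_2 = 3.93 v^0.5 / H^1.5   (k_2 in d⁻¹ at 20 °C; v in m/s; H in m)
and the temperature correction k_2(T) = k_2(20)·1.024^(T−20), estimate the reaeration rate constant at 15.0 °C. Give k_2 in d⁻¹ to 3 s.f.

k_2(20) = 3.93 × 1.51^0.5 / 4.96^1.5 = 3.93 × 1.229 / 11.05 = 0.4372 d⁻¹.
k_2(15.0) = 0.4372 × 1.024^(15.0−20) = 0.4372 × 0.8882 = 0.3883 d⁻¹.

k_2 ≈ 0.388 d⁻¹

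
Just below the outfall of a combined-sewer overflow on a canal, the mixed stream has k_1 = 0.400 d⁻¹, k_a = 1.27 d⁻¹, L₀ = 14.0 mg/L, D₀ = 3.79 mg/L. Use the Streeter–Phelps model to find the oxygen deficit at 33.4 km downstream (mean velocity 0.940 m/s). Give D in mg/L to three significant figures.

Travel time t = x/v = 33.4 km / (0.940 m/s) = 33400 m / 0.940 m/s = 35530 s = 0.4112 d.
k_1 L₀/(k_a−k_1) = 0.400×14.0/(1.27−0.400) = 5.600/0.8700 = 6.437 mg/L.
e^(−k_1 t) = e^(−0.400×0.4112) = 0.8483; e^(−k_a t) = e^(−1.27×0.4112) = 0.5932.
D = 6.437 × (0.8483 − 0.5932) + 3.79 × 0.5932 = 1.642 + 2.248 = 3.890 mg/L.

D ≈ 3.89 mg/L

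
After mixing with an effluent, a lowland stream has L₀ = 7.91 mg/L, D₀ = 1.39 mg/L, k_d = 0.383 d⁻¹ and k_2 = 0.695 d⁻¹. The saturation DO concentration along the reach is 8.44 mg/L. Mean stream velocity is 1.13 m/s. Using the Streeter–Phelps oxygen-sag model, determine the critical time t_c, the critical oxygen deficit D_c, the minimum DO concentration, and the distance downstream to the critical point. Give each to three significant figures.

t_c ≈ 1.41 d; D_c ≈ 2.54 mg/L; min DO ≈ 5.90 mg/L; x_c ≈ 138 km

With k_2/k_d = 1.815 and 1 − D₀(k_2−k_d)/(k_d L₀) = 0.8568,
t_c = ln(1.815 × 0.8568) / (0.695 − 0.383) = ln(1.555) / 0.3120 = 0.4414/0.3120 = 1.415 d.
L(t_c) = L₀ e^(−k_d t_c) = 7.91 × 0.5817 = 4.601 mg/L, and at the critical point k_2 D_c = k_d L, so D_c = (0.383/0.695) × 4.601 = 2.536 mg/L.
Minimum DO = C_s − D_c = 8.44 − 2.536 = 5.904 mg/L.
x_c = v t_c = 1.13 m/s × 1.415 d × 86400 s/d = 138100 m ≈ 138 km.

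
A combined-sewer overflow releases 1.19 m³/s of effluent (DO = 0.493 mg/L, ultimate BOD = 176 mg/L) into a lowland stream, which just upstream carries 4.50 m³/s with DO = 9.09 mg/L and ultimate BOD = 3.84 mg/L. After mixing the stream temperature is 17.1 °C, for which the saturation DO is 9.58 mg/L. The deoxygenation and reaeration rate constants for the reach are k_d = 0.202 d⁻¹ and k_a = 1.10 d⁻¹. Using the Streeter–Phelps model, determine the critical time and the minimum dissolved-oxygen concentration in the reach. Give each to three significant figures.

t_c ≈ 1.56 d; minimum DO ≈ 4.24 mg/L

Mixed DO = (4.50×9.09 + 1.19×0.493)/(4.50+1.19) = 41.49/5.690 = 7.292 mg/L.
Mixed L₀ = (4.50×3.84 + 1.19×176)/(5.690) = 226.7/5.690 = 39.85 mg/L.
Initial deficit D₀ = C_s − DO₀ = 9.58 − 7.292 = 2.288 mg/L.
t_c = (1/0.8980) ln[(1.10/0.202)(1 − 2.288×0.8980/(0.202×39.85))] = 1.114 × ln(4.055) = 1.559 d.
D_c = (0.202/1.10) × 39.85 × e^(−0.202×1.559) = 0.1836 × 39.85 × 0.7298 = 5.340 mg/L.
Minimum DO = 9.58 − 5.340 = 4.240 mg/L.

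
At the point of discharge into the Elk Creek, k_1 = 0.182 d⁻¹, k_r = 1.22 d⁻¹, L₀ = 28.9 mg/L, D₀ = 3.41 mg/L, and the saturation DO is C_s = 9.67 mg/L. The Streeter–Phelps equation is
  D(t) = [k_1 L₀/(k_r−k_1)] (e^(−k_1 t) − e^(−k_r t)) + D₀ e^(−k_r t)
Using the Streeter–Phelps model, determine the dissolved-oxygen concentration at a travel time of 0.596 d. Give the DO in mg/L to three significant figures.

DO ≈ 5.92 mg/L

k_1 L₀/(k_r−k_1) = 0.182×28.9/(1.22−0.182) = 5.260/1.038 = 5.067 mg/L.
e^(−k_1 t) = e^(−0.182×0.5960) = 0.8972; e^(−k_r t) = e^(−1.22×0.5960) = 0.4833.
D = 5.067 × (0.8972 − 0.4833) + 3.41 × 0.4833 = 2.097 + 1.648 = 3.745 mg/L.
DO = C_s − D = 9.67 − 3.745 = 5.925 mg/L.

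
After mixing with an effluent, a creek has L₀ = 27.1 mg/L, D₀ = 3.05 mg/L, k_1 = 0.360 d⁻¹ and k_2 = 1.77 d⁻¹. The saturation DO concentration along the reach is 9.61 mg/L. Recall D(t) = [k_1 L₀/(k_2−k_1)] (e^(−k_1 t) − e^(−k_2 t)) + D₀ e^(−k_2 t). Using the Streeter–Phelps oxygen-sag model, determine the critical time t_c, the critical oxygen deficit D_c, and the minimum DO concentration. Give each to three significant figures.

t_c ≈ 0.717 d; D_c ≈ 4.26 mg/L; min DO ≈ 5.35 mg/L

With k_2/k_1 = 4.917 and 1 − D₀(k_2−k_1)/(k_1 L₀) = 0.5592,
t_c = ln(4.917 × 0.5592) / (1.77 − 0.360) = ln(2.749) / 1.410 = 1.011/1.410 = 0.7173 d.
L(t_c) = L₀ e^(−k_1 t_c) = 27.1 × 0.7724 = 20.93 mg/L, and at the critical point k_2 D_c = k_1 L, so D_c = (0.360/1.77) × 20.93 = 4.257 mg/L.
Minimum DO = C_s − D_c = 9.61 − 4.257 = 5.353 mg/L.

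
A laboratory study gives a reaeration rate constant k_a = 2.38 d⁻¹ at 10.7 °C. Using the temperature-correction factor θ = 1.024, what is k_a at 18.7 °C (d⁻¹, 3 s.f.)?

k_a(T₂) = k_a(T₁) · θ^(T₂−T₁) = 2.38 × 1.024^(18.7−10.7)
= 2.38 × 1.024^8.00 = 2.38 × 1.209 = 2.877 d⁻¹.

k_a ≈ 2.88 d⁻¹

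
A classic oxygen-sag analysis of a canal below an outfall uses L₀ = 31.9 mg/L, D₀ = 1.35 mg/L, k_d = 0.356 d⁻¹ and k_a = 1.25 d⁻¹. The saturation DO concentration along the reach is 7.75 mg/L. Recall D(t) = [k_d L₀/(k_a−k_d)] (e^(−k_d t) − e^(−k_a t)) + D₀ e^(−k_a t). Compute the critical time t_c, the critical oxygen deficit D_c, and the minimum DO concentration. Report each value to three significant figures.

t_c ≈ 1.28 d; D_c ≈ 5.76 mg/L; min DO ≈ 1.99 mg/L

With k_a/k_d = 3.511 and 1 − D₀(k_a−k_d)/(k_d L₀) = 0.8937,
t_c = ln(3.511 × 0.8937) / (1.25 − 0.356) = ln(3.138) / 0.8940 = 1.144/0.8940 = 1.279 d.
L(t_c) = L₀ e^(−k_d t_c) = 31.9 × 0.6342 = 20.23 mg/L, and at the critical point k_a D_c = k_d L, so D_c = (0.356/1.25) × 20.23 = 5.762 mg/L.
Minimum DO = C_s − D_c = 7.75 − 5.762 = 1.988 mg/L.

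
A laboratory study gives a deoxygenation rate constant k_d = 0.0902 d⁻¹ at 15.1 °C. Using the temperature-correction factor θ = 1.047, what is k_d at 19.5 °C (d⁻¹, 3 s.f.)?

k_d ≈ 0.110 d⁻¹

k_d(T₂) = k_d(T₁) · θ^(T₂−T₁) = 0.0902 × 1.047^(19.5−15.1)
= 0.0902 × 1.047^4.40 = 0.0902 × 1.224 = 0.1104 d⁻¹.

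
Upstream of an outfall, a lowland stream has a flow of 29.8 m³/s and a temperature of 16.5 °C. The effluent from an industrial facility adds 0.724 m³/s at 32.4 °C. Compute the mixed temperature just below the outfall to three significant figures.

16.9 °C

Flow-weighted mixing: C = (Q_r C_r + Q_w C_w)/(Q_r + Q_w)
= (29.8×16.5 + 0.724×32.4)/(29.8 + 0.724) = 515.2/30.52 = 16.88 °C.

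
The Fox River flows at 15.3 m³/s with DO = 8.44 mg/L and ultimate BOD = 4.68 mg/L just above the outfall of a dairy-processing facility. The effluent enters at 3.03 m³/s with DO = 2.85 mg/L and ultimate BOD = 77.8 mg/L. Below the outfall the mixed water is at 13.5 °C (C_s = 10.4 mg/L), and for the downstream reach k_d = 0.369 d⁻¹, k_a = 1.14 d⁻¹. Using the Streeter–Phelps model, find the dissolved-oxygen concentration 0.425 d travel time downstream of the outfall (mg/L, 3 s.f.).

DO ≈ 6.71 mg/L

Mixed DO = (15.3×8.44 + 3.03×2.85)/(15.3+3.03) = 137.8/18.33 = 7.516 mg/L.
Mixed L₀ = (15.3×4.68 + 3.03×77.8)/(18.33) = 307.3/18.33 = 16.77 mg/L.
Initial deficit D₀ = C_s − DO₀ = 10.4 − 7.516 = 2.884 mg/L.
D(0.425) = [0.369×16.77/(1.14−0.369)](e^(−0.369×0.425) − e^(−1.14×0.425)) + 2.884 e^(−1.14×0.425)
= 8.025 × (0.8549 − 0.6160) + 2.884 × 0.6160 = 3.693 mg/L.
DO = 10.4 − 3.693 = 6.707 mg/L.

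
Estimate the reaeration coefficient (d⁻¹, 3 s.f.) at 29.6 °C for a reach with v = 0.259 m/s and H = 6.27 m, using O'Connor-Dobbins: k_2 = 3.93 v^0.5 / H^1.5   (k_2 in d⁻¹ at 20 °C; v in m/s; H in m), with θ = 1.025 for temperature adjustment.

k_2 ≈ 0.161 d⁻¹

k_2(20) = 3.93 × 0.259^0.5 / 6.27^1.5 = 3.93 × 0.5089 / 15.70 = 0.1274 d⁻¹.
k_2(29.6) = 0.1274 × 1.025^(29.6−20) = 0.1274 × 1.268 = 0.1615 d⁻¹.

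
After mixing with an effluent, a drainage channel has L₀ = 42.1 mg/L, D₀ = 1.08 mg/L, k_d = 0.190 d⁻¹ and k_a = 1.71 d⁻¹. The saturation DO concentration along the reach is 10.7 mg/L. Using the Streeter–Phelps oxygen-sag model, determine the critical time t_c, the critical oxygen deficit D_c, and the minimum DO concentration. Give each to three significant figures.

With k_a/k_d = 9.000 and 1 − D₀(k_a−k_d)/(k_d L₀) = 0.7948,
t_c = ln(9.000 × 0.7948) / (1.71 − 0.190) = ln(7.153) / 1.520 = 1.968/1.520 = 1.294 d.
L(t_c) = L₀ e^(−k_d t_c) = 42.1 × 0.7820 = 32.92 mg/L, and at the critical point k_a D_c = k_d L, so D_c = (0.190/1.71) × 32.92 = 3.658 mg/L.
Minimum DO = C_s − D_c = 10.7 − 3.658 = 7.042 mg/L.

t_c ≈ 1.29 d; D_c ≈ 3.66 mg/L; min DO ≈ 7.04 mg/L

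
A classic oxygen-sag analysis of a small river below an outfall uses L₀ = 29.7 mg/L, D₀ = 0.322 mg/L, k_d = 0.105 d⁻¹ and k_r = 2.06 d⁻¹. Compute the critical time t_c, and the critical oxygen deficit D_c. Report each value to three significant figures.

t_c = [1/(k_r−k_d)] ln[(k_r/k_d)(1 − D₀(k_r−k_d)/(k_d L₀))]
= [1/(2.06−0.105)] ln[(2.06/0.105)(1 − 0.322×1.955/(0.105×29.7))]
= (1/1.955) ln[19.62 × 0.7981] = 0.5115 × ln(15.66) = 0.5115 × 2.751 = 1.407 d.
L(t_c) = L₀ e^(−k_d t_c) = 29.7 × 0.8626 = 25.62 mg/L, and at the critical point k_r D_c = k_d L, so D_c = (0.105/2.06) × 25.62 = 1.306 mg/L.

t_c ≈ 1.41 d; D_c ≈ 1.31 mg/L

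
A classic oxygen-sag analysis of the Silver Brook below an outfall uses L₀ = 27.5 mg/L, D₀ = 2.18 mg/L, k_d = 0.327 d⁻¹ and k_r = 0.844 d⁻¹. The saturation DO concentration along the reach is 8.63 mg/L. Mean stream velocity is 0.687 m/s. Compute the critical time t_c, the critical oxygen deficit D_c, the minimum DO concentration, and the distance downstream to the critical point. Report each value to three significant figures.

At the critical point dD/dt = 0, so k_d L₀ e^(−k_d t) = k_r D. Substituting D(t) from the Streeter–Phelps equation and solving for t gives
t_c = ln[(k_r/k_d)(1 − D₀(k_r−k_d)/(k_d L₀))] / (k_r−k_d).
Here k_r−k_d = 0.5170 d⁻¹ and 1 − D₀(k_r−k_d)/(k_d L₀) = 1 − 2.18×0.5170/(0.327×27.5) = 0.8747, so
t_c = ln(2.581 × 0.8747) / 0.5170 = 0.8143 / 0.5170 = 1.575 d.
L(t_c) = L₀ e^(−k_d t_c) = 27.5 × 0.5975 = 16.43 mg/L, and at the critical point k_r D_c = k_d L, so D_c = (0.327/0.844) × 16.43 = 6.366 mg/L.
Minimum DO = C_s − D_c = 8.63 − 6.366 = 2.264 mg/L.
x_c = v t_c = 0.687 m/s × 1.575 d × 86400 s/d = 93490 m ≈ 93.5 km.

t_c ≈ 1.58 d; D_c ≈ 6.37 mg/L; min DO ≈ 2.26 mg/L; x_c ≈ 93.5 km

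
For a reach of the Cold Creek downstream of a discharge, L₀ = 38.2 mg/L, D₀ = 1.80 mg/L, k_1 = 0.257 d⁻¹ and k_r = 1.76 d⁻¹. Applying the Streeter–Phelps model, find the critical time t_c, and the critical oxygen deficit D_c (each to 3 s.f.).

At the critical point dD/dt = 0, so k_1 L₀ e^(−k_1 t) = k_r D. Substituting D(t) from the Streeter–Phelps equation and solving for t gives
t_c = ln[(k_r/k_1)(1 − D₀(k_r−k_1)/(k_1 L₀))] / (k_r−k_1).
Here k_r−k_1 = 1.503 d⁻¹ and 1 − D₀(k_r−k_1)/(k_1 L₀) = 1 − 1.80×1.503/(0.257×38.2) = 0.7244, so
t_c = ln(6.848 × 0.7244) / 1.503 = 1.602 / 1.503 = 1.066 d.
D_c = (k_1/k_r) L₀ e^(−k_1 t_c) = (0.257/1.76) × 38.2 × e^(−0.257×1.066) = 0.1460 × 38.2 × 0.7604 = 4.242 mg/L.

t_c ≈ 1.07 d; D_c ≈ 4.24 mg/L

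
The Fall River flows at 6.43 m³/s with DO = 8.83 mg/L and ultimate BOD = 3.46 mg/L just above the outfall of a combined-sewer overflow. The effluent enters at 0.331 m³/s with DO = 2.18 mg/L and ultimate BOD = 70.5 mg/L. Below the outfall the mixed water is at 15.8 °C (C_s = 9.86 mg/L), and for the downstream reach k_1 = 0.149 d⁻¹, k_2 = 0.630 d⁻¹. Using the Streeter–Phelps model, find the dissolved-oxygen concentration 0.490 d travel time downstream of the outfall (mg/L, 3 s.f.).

DO ≈ 8.46 mg/L

Mixed DO = (6.43×8.83 + 0.331×2.18)/(6.43+0.331) = 57.50/6.761 = 8.504 mg/L.
Mixed L₀ = (6.43×3.46 + 0.331×70.5)/(6.761) = 45.58/6.761 = 6.742 mg/L.
Initial deficit D₀ = C_s − DO₀ = 9.86 − 8.504 = 1.356 mg/L.
D(0.490) = [0.149×6.742/(0.630−0.149)](e^(−0.149×0.490) − e^(−0.630×0.490)) + 1.356 e^(−0.630×0.490)
= 2.089 × (0.9296 − 0.7344) + 1.356 × 0.7344 = 1.403 mg/L.
DO = 9.86 − 1.403 = 8.457 mg/L.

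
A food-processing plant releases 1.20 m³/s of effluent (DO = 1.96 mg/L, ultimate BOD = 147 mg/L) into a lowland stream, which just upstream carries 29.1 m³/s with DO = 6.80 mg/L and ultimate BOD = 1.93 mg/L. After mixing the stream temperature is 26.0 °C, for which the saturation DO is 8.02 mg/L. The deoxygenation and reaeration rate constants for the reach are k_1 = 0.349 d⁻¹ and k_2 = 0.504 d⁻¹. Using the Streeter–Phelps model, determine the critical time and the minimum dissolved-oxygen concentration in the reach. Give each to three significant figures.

t_c ≈ 1.82 d; minimum DO ≈ 5.21 mg/L

Mixed DO = (29.1×6.80 + 1.20×1.96)/(29.1+1.20) = 200.2/30.30 = 6.608 mg/L.
Mixed L₀ = (29.1×1.93 + 1.20×147)/(30.30) = 232.6/30.30 = 7.675 mg/L.
Initial deficit D₀ = C_s − DO₀ = 8.02 − 6.608 = 1.412 mg/L.
t_c = (1/0.1550) ln[(0.504/0.349)(1 − 1.412×0.1550/(0.349×7.675))] = 6.452 × ln(1.326) = 1.821 d.
D_c = (0.349/0.504) × 7.675 × e^(−0.349×1.821) = 0.6925 × 7.675 × 0.5296 = 2.815 mg/L.
Minimum DO = 8.02 − 2.815 = 5.205 mg/L.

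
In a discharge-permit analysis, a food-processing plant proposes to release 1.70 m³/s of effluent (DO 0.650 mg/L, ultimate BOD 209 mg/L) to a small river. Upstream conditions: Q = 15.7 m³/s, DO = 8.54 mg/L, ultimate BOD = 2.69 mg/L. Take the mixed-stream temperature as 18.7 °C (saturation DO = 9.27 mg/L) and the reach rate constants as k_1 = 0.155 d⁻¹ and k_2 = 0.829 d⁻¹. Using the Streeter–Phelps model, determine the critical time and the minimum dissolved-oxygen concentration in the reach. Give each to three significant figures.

t_c ≈ 1.99 d; minimum DO ≈ 6.13 mg/L

Mixed DO = (15.7×8.54 + 1.70×0.650)/(15.7+1.70) = 135.2/17.40 = 7.769 mg/L.
Mixed L₀ = (15.7×2.69 + 1.70×209)/(17.40) = 397.5/17.40 = 22.85 mg/L.
Initial deficit D₀ = C_s − DO₀ = 9.27 − 7.769 = 1.501 mg/L.
t_c = (1/0.6740) ln[(0.829/0.155)(1 − 1.501×0.6740/(0.155×22.85))] = 1.484 × ln(3.821) = 1.989 d.
D_c = (0.155/0.829) × 22.85 × e^(−0.155×1.989) = 0.1870 × 22.85 × 0.7347 = 3.139 mg/L.
Minimum DO = 9.27 − 3.139 = 6.131 mg/L.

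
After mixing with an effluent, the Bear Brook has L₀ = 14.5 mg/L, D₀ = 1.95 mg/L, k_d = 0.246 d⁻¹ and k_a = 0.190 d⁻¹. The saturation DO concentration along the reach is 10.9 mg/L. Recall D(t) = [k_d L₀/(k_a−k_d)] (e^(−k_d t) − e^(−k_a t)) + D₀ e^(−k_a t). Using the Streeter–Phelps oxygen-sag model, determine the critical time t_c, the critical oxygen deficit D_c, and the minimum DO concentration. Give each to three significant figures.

t_c ≈ 4.07 d; D_c ≈ 6.89 mg/L; min DO ≈ 4.01 mg/L

t_c = [1/(k_a−k_d)] ln[(k_a/k_d)(1 − D₀(k_a−k_d)/(k_d L₀))]
= [1/(0.190−0.246)] ln[(0.190/0.246)(1 − 1.95×-0.05600/(0.246×14.5))]
= (1/-0.05600) ln[0.7724 × 1.031] = -17.86 × ln(0.7960) = -17.86 × -0.2282 = 4.074 d.
L(t_c) = L₀ e^(−k_d t_c) = 14.5 × 0.3671 = 5.322 mg/L, and at the critical point k_a D_c = k_d L, so D_c = (0.246/0.190) × 5.322 = 6.891 mg/L.
Minimum DO = C_s − D_c = 10.9 − 6.891 = 4.009 mg/L.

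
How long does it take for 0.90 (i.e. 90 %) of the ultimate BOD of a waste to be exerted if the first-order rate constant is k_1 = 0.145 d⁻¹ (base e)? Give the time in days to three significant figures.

y/L₀ = 1 − e^(−k_1 t) = 0.90 ⇒ e^(−k_1 t) = 0.100
t = −ln(0.100) / 0.145 = 2.303 / 0.145 = 15.88 d.

t ≈ 15.9 d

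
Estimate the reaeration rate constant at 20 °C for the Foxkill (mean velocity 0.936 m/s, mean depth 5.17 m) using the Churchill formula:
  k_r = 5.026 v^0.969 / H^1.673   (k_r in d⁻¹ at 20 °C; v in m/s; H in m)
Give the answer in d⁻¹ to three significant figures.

k_r = 5.026 × 0.936^0.969 / 5.17^1.673 = 5.026 × 0.9379 / 15.62 = 0.3018 d⁻¹.

k_r ≈ 0.302 d⁻¹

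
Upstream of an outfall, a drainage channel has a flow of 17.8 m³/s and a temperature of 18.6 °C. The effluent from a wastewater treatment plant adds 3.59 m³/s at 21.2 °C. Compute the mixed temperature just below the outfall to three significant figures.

19.0 °C

Flow-weighted mixing: C = (Q_r C_r + Q_w C_w)/(Q_r + Q_w)
= (17.8×18.6 + 3.59×21.2)/(17.8 + 3.59) = 407.2/21.39 = 19.04 °C.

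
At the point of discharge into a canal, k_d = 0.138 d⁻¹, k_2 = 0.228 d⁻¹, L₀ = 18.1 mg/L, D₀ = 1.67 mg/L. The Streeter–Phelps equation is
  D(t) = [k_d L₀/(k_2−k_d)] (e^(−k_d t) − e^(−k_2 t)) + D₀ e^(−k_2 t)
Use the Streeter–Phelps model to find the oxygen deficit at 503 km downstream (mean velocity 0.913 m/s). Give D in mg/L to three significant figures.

D ≈ 5.42 mg/L

Travel time t = x/v = 503 km / (0.913 m/s) = 503000 m / 0.913 m/s = 550900 s = 6.377 d.
k_d L₀/(k_2−k_d) = 0.138×18.1/(0.228−0.138) = 2.498/0.09000 = 27.75 mg/L.
e^(−k_d t) = e^(−0.138×6.377) = 0.4148; e^(−k_2 t) = e^(−0.228×6.377) = 0.2337.
D = 27.75 × (0.4148 − 0.2337) + 1.67 × 0.2337 = 5.027 + 0.3902 = 5.417 mg/L.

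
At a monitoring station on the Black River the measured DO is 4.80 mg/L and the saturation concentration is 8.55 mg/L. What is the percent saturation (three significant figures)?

% saturation = C/C_s × 100 = 4.80/8.55 × 100 = 56.1 %.

56.1 % saturation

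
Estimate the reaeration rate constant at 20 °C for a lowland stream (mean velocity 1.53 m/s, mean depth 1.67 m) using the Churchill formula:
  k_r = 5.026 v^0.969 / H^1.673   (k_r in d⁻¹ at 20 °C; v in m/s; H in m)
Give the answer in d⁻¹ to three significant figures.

k_r ≈ 3.22 d⁻¹

k_r = 5.026 × 1.53^0.969 / 1.67^1.673 = 5.026 × 1.510 / 2.358 = 3.218 d⁻¹.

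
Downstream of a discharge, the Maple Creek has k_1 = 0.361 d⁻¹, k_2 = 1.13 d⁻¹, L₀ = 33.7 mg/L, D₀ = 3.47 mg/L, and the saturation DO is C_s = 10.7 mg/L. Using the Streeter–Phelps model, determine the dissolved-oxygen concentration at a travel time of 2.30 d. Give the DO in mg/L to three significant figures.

k_1 L₀/(k_2−k_1) = 0.361×33.7/(1.13−0.361) = 12.17/0.7690 = 15.82 mg/L.
e^(−k_1 t) = e^(−0.361×2.300) = 0.4359; e^(−k_2 t) = e^(−1.13×2.300) = 0.07435.
D = 15.82 × (0.4359 − 0.07435) + 3.47 × 0.07435 = 5.720 + 0.2580 = 5.978 mg/L.
DO = C_s − D = 10.7 − 5.978 = 4.722 mg/L.

DO ≈ 4.72 mg/L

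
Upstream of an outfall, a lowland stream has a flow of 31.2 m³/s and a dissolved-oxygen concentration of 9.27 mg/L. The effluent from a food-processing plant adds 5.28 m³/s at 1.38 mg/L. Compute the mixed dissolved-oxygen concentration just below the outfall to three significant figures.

Flow-weighted mixing: C = (Q_r C_r + Q_w C_w)/(Q_r + Q_w)
= (31.2×9.27 + 5.28×1.38)/(31.2 + 5.28) = 296.5/36.48 = 8.128 mg/L.

8.13 mg/L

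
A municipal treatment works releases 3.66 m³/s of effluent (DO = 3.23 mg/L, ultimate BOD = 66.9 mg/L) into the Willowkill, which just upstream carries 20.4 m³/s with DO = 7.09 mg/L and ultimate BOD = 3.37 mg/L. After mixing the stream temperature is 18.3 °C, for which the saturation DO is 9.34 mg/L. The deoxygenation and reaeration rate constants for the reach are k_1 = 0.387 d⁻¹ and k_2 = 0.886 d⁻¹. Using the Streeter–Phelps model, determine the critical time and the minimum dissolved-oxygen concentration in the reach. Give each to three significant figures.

t_c ≈ 1.00 d; minimum DO ≈ 5.47 mg/L

Mixed DO = (20.4×7.09 + 3.66×3.23)/(20.4+3.66) = 156.5/24.06 = 6.503 mg/L.
Mixed L₀ = (20.4×3.37 + 3.66×66.9)/(24.06) = 313.6/24.06 = 13.03 mg/L.
Initial deficit D₀ = C_s − DO₀ = 9.34 − 6.503 = 2.837 mg/L.
t_c = (1/0.4990) ln[(0.886/0.387)(1 − 2.837×0.4990/(0.387×13.03))] = 2.004 × ln(1.647) = 0.9997 d.
D_c = (0.387/0.886) × 13.03 × e^(−0.387×0.9997) = 0.4368 × 13.03 × 0.6792 = 3.867 mg/L.
Minimum DO = 9.34 − 3.867 = 5.473 mg/L.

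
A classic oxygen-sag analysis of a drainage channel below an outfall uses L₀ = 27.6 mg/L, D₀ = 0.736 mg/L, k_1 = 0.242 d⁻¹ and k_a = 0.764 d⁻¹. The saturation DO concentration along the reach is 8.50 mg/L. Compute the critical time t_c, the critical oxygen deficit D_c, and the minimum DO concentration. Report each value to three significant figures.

t_c ≈ 2.09 d; D_c ≈ 5.27 mg/L; min DO ≈ 3.23 mg/L

With k_a/k_1 = 3.157 and 1 − D₀(k_a−k_1)/(k_1 L₀) = 0.9425,
t_c = ln(3.157 × 0.9425) / (0.764 − 0.242) = ln(2.975) / 0.5220 = 1.090/0.5220 = 2.089 d.
L(t_c) = L₀ e^(−k_1 t_c) = 27.6 × 0.6032 = 16.65 mg/L, and at the critical point k_a D_c = k_1 L, so D_c = (0.242/0.764) × 16.65 = 5.273 mg/L.
Minimum DO = C_s − D_c = 8.50 − 5.273 = 3.227 mg/L.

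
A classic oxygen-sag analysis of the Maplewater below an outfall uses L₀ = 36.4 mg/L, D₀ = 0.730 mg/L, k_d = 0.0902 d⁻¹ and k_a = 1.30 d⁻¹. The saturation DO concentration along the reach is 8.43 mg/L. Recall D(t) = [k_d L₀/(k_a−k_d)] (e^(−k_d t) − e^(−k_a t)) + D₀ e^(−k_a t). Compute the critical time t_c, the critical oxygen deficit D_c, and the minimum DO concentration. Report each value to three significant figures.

t_c ≈ 1.95 d; D_c ≈ 2.12 mg/L; min DO ≈ 6.31 mg/L

With k_a/k_d = 14.41 and 1 − D₀(k_a−k_d)/(k_d L₀) = 0.7310,
t_c = ln(14.41 × 0.7310) / (1.30 − 0.0902) = ln(10.54) / 1.210 = 2.355/1.210 = 1.946 d.
D_c = (k_d/k_a) L₀ e^(−k_d t_c) = (0.0902/1.30) × 36.4 × e^(−0.0902×1.946) = 0.06938 × 36.4 × 0.8390 = 2.119 mg/L.
Minimum DO = C_s − D_c = 8.43 − 2.119 = 6.311 mg/L.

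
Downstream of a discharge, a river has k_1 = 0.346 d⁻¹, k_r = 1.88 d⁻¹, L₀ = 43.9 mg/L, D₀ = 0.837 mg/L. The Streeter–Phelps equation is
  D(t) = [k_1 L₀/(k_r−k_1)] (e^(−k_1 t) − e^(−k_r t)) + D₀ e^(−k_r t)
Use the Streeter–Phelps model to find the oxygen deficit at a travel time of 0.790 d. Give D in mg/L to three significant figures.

k_1 L₀/(k_r−k_1) = 0.346×43.9/(1.88−0.346) = 15.19/1.534 = 9.902 mg/L.
e^(−k_1 t) = e^(−0.346×0.7900) = 0.7608; e^(−k_r t) = e^(−1.88×0.7900) = 0.2265.
D = 9.902 × (0.7608 − 0.2265) + 0.837 × 0.2265 = 5.291 + 0.1895 = 5.481 mg/L.

D ≈ 5.48 mg/L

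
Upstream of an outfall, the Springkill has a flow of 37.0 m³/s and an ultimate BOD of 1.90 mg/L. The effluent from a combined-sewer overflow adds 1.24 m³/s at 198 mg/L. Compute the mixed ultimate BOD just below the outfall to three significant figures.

Flow-weighted mixing: C = (Q_r C_r + Q_w C_w)/(Q_r + Q_w)
= (37.0×1.90 + 1.24×198)/(37.0 + 1.24) = 315.8/38.24 = 8.259 mg/L.

8.26 mg/L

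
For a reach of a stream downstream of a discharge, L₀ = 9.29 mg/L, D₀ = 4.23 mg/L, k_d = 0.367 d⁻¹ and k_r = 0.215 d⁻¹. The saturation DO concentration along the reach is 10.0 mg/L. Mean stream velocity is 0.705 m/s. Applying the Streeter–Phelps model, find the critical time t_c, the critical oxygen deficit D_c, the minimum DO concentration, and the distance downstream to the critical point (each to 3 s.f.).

At the critical point dD/dt = 0, so k_d L₀ e^(−k_d t) = k_r D. Substituting D(t) from the Streeter–Phelps equation and solving for t gives
t_c = ln[(k_r/k_d)(1 − D₀(k_r−k_d)/(k_d L₀))] / (k_r−k_d).
Here k_r−k_d = -0.1520 d⁻¹ and 1 − D₀(k_r−k_d)/(k_d L₀) = 1 − 4.23×-0.1520/(0.367×9.29) = 1.189, so
t_c = ln(0.5858 × 1.189) / -0.1520 = -0.3620 / -0.1520 = 2.381 d.
D_c = (k_d/k_r) L₀ e^(−k_d t_c) = (0.367/0.215) × 9.29 × e^(−0.367×2.381) = 1.707 × 9.29 × 0.4173 = 6.617 mg/L.
Minimum DO = C_s − D_c = 10.0 − 6.617 = 3.383 mg/L.
x_c = v t_c = 0.705 m/s × 2.381 d × 86400 s/d = 145100 m ≈ 145 km.

t_c ≈ 2.38 d; D_c ≈ 6.62 mg/L; min DO ≈ 3.38 mg/L; x_c ≈ 145 km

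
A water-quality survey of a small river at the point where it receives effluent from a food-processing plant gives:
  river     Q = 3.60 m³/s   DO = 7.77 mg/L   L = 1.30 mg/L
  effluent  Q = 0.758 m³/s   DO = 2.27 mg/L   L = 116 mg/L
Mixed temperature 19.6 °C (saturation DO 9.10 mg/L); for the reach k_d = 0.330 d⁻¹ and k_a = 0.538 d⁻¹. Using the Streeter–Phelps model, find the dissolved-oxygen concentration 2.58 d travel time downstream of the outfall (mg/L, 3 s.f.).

DO ≈ 2.55 mg/L

Mixed DO = (3.60×7.77 + 0.758×2.27)/(3.60+0.758) = 29.69/4.358 = 6.813 mg/L.
Mixed L₀ = (3.60×1.30 + 0.758×116)/(4.358) = 92.61/4.358 = 21.25 mg/L.
Initial deficit D₀ = C_s − DO₀ = 9.10 − 6.813 = 2.287 mg/L.
D(2.58) = [0.330×21.25/(0.538−0.330)](e^(−0.330×2.58) − e^(−0.538×2.58)) + 2.287 e^(−0.538×2.58)
= 33.71 × (0.4268 − 0.2496) + 2.287 × 0.2496 = 6.547 mg/L.
DO = 9.10 − 6.547 = 2.553 mg/L.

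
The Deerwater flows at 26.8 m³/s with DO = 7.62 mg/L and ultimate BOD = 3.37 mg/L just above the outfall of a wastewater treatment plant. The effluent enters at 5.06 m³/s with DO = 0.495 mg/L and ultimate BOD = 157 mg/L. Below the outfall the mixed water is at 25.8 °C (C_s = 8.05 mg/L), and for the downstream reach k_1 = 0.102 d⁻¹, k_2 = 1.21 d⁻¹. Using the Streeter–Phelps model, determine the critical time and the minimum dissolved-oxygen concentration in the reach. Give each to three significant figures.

Mixed DO = (26.8×7.62 + 5.06×0.495)/(26.8+5.06) = 206.7/31.86 = 6.488 mg/L.
Mixed L₀ = (26.8×3.37 + 5.06×157)/(31.86) = 884.7/31.86 = 27.77 mg/L.
Initial deficit D₀ = C_s − DO₀ = 8.05 − 6.488 = 1.562 mg/L.
t_c = (1/1.108) ln[(1.21/0.102)(1 − 1.562×1.108/(0.102×27.77))] = 0.9025 × ln(4.616) = 1.381 d.
D_c = (0.102/1.21) × 27.77 × e^(−0.102×1.381) = 0.08430 × 27.77 × 0.8687 = 2.033 mg/L.
Minimum DO = 8.05 − 2.033 = 6.017 mg/L.

t_c ≈ 1.38 d; minimum DO ≈ 6.02 mg/L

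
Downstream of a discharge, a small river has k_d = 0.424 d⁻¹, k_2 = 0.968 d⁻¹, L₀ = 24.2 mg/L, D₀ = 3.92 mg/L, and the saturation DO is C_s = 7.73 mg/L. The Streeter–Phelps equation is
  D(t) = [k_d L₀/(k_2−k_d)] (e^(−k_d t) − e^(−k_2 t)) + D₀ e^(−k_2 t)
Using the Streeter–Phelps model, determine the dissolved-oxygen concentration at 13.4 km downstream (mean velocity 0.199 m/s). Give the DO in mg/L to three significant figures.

Travel time t = x/v = 13.4 km / (0.199 m/s) = 13400 m / 0.199 m/s = 67340 s = 0.7794 d.
k_d L₀/(k_2−k_d) = 0.424×24.2/(0.968−0.424) = 10.26/0.5440 = 18.86 mg/L.
e^(−k_d t) = e^(−0.424×0.7794) = 0.7186; e^(−k_2 t) = e^(−0.968×0.7794) = 0.4703.
D = 18.86 × (0.7186 − 0.4703) + 3.92 × 0.4703 = 4.684 + 1.844 = 6.527 mg/L.
DO = C_s − D = 7.73 − 6.527 = 1.203 mg/L.

DO ≈ 1.20 mg/L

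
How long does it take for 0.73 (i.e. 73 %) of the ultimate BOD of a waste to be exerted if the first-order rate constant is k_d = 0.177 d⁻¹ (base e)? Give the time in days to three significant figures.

y/L₀ = 1 − e^(−k_d t) = 0.73 ⇒ e^(−k_d t) = 0.270
t = −ln(0.270) / 0.177 = 1.309 / 0.177 = 7.397 d.

t ≈ 7.40 d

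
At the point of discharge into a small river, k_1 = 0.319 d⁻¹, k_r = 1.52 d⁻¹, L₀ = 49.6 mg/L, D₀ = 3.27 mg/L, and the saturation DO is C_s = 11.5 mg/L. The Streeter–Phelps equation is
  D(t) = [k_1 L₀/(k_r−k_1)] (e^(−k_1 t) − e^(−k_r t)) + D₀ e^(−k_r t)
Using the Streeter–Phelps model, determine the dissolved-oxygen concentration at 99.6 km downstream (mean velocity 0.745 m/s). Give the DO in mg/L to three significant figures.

DO ≈ 4.40 mg/L

Travel time t = x/v = 99.6 km / (0.745 m/s) = 99600 m / 0.745 m/s = 133700 s = 1.547 d.
k_1 L₀/(k_r−k_1) = 0.319×49.6/(1.52−0.319) = 15.82/1.201 = 13.17 mg/L.
e^(−k_1 t) = e^(−0.319×1.547) = 0.6104; e^(−k_r t) = e^(−1.52×1.547) = 0.09518.
D = 13.17 × (0.6104 − 0.09518) + 3.27 × 0.09518 = 6.788 + 0.3112 = 7.099 mg/L.
DO = C_s − D = 11.5 − 7.099 = 4.401 mg/L.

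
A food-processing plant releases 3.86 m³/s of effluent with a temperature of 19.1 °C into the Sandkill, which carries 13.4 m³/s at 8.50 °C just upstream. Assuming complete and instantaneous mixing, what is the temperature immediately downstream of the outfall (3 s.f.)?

Flow-weighted mixing: C = (Q_r C_r + Q_w C_w)/(Q_r + Q_w)
= (13.4×8.50 + 3.86×19.1)/(13.4 + 3.86) = 187.6/17.26 = 10.87 °C.

10.9 °C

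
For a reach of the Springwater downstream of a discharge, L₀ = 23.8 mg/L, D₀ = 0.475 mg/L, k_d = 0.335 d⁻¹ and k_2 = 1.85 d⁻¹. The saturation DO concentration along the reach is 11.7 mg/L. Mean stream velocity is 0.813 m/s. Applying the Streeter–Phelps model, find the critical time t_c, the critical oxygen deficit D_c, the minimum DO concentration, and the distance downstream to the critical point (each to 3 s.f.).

t_c ≈ 1.07 d; D_c ≈ 3.02 mg/L; min DO ≈ 8.68 mg/L; x_c ≈ 74.8 km

At the critical point dD/dt = 0, so k_d L₀ e^(−k_d t) = k_2 D. Substituting D(t) from the Streeter–Phelps equation and solving for t gives
t_c = ln[(k_2/k_d)(1 − D₀(k_2−k_d)/(k_d L₀))] / (k_2−k_d).
Here k_2−k_d = 1.515 d⁻¹ and 1 − D₀(k_2−k_d)/(k_d L₀) = 1 − 0.475×1.515/(0.335×23.8) = 0.9097, so
t_c = ln(5.522 × 0.9097) / 1.515 = 1.614 / 1.515 = 1.065 d.
D_c = (k_d/k_2) L₀ e^(−k_d t_c) = (0.335/1.85) × 23.8 × e^(−0.335×1.065) = 0.1811 × 23.8 × 0.6998 = 3.016 mg/L.
Minimum DO = C_s − D_c = 11.7 − 3.016 = 8.684 mg/L.
x_c = v t_c = 0.813 m/s × 1.065 d × 86400 s/d = 74840 m ≈ 74.8 km.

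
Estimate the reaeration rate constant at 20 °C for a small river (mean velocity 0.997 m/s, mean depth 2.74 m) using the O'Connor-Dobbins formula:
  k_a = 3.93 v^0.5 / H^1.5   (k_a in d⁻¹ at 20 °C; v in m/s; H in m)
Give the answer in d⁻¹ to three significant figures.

k_a = 3.93 × 0.997^0.5 / 2.74^1.5 = 3.93 × 0.9985 / 4.536 = 0.8652 d⁻¹.

k_a ≈ 0.865 d⁻¹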